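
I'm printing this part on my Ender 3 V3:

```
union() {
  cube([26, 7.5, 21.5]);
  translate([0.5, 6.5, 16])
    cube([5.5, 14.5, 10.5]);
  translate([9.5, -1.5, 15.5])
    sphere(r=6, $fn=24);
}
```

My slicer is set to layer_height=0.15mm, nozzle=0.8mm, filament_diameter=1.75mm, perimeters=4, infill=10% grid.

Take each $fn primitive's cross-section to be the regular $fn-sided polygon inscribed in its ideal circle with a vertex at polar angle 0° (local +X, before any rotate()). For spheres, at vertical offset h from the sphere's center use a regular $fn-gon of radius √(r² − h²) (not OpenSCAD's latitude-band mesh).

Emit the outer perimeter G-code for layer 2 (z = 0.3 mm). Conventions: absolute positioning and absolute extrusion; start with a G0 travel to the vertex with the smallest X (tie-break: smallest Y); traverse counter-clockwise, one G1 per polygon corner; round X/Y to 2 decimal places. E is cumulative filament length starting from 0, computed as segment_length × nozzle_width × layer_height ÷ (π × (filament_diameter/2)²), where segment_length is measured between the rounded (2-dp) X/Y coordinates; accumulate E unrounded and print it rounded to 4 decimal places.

G0 X0.00 Y0.00 Z0.30
G1 X26.00 Y0.00 E1.2971
G1 X26.00 Y7.50 E1.6713
G1 X0.00 Y7.50 E2.9685
G1 X0.00 Y0.00 E3.3426

At z = 0.3 mm: the cube (footprint 26×7.5) is included at this height; the cube at (0.5, 6.5) does not reach this height (z outside [16, 26.5]); the sphere at (9.5, -1.5) is absent (|z−center|=15.200 > r=6); Combining (union): only the 26×7.5 cube is present, so the union is just that shape — 1 connected region. The outline is a single polygon with 4 vertices. Extrusion per mm of travel: 0.8 × 0.15 / (π × 0.875²) = 0.049890. Accumulating E over each segment gives final E = 3.3426.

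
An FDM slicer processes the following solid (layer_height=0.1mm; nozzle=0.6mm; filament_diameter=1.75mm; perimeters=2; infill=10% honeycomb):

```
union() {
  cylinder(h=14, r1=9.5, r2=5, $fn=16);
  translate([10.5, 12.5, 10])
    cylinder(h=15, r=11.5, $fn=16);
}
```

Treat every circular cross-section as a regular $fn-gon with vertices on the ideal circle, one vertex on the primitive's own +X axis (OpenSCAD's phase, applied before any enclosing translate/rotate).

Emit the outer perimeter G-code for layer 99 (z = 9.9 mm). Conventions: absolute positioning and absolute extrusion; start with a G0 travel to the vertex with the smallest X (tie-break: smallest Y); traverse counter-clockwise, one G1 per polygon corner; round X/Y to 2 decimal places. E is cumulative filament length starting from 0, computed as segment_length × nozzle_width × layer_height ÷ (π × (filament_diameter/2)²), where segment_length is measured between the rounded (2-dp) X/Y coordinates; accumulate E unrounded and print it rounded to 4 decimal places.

G0 X-6.32 Y0.00 Z9.90
G1 X-5.84 Y-2.42 E0.0615
G1 X-4.47 Y-4.47 E0.1230
G1 X-2.42 Y-5.84 E0.1846
G1 X0.00 Y-6.32 E0.2461
G1 X2.42 Y-5.84 E0.3076
G1 X4.47 Y-4.47 E0.3691
G1 X5.84 Y-2.42 E0.4307
G1 X6.32 Y0.00 E0.4922
G1 X5.84 Y2.42 E0.5537
G1 X4.47 Y4.47 E0.6152
G1 X2.42 Y5.84 E0.6768
G1 X0.00 Y6.32 E0.7383
G1 X-2.42 Y5.84 E0.7998
G1 X-4.47 Y4.47 E0.8613
G1 X-5.84 Y2.42 E0.9228
G1 X-6.32 Y0.00 E0.9844

At z = 9.9 mm: the cone (r1=9.5→r2=5) has section circumradius 6.318 here — a regular 16-gon; the cylinder at (10.5, 12.5) is absent (z outside [10, 25]); Merging all regions: only the cone is present, so the union is just that shape — 1 connected region. The outline is a single polygon with 16 vertices. Extrusion per mm of travel: 0.6 × 0.1 / (π × 0.875²) = 0.024945. Accumulating E over each segment gives final E = 0.9844.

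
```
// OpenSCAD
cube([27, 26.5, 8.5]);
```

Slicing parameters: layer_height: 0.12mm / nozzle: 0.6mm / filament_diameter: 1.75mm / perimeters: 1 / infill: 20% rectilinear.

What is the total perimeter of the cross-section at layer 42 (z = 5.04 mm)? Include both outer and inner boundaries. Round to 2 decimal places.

107.00 mm

At z = 5.04 mm: the cube (footprint 27×26.5) is included at this height (perimeter 107.00 mm). Overall, the cross-section is a single solid region. Total boundary length (outer) = 107.00 mm.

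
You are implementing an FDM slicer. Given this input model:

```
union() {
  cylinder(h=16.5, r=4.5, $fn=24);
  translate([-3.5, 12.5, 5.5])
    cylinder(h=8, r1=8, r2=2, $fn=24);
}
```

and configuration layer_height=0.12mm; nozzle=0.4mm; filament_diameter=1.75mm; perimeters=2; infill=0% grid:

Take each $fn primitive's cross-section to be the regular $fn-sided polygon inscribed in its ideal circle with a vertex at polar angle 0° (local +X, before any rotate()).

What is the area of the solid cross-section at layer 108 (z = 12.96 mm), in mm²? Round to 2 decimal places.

At z = 12.96 mm: the r=4.5 cylinder gives a regular 24-gon of circumradius 4.5 (constant along its height) (area = (24/2)·4.500²·sin(360°/24) = 62.89 mm²); the cone at (-3.5, 12.5) (r1=8→r2=2) has section circumradius 2.405 here — a regular 24-gon (area = (24/2)·2.405²·sin(360°/24) = 17.96 mm²); Merging all regions: the 2 present regions are separate (no shared area or edge), so areas and boundary lengths simply add and each stays a separate island — area = 80.86 mm². Overall, the cross-section has 2 separate islands. Net area = 80.86 mm².

80.86 mm²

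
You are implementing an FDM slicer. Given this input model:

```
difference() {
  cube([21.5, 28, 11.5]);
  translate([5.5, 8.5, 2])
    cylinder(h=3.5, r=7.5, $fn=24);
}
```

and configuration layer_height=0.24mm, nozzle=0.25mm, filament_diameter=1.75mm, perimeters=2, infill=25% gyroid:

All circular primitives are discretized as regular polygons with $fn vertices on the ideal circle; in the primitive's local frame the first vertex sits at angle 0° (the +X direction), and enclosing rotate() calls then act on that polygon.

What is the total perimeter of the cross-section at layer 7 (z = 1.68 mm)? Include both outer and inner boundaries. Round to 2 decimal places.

99.00 mm

At z = 1.68 mm: the cube is present — its section is the full 21.5×28 rectangle (perimeter 99.00 mm); the cylinder at (5.5, 8.5) is not intersected at this z (z outside [2, 5.5]); After the difference (first − rest): none of the subtracted shapes is present at this height, so the 21.5×28 cube is unchanged — boundary = 99.00 mm. Overall, the cross-section is a single solid region. Total boundary length (outer) = 99.00 mm.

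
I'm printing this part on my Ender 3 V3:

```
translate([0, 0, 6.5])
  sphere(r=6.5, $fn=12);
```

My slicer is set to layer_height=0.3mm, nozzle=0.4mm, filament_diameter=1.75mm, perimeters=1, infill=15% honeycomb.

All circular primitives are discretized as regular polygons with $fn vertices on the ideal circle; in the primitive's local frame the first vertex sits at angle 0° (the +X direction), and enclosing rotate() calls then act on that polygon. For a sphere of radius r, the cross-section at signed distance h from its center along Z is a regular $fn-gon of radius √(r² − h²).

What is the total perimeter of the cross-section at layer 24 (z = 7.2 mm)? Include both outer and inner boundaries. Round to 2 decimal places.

At z = 7.2 mm: the r=6.5 sphere slices to a regular 12-gon of circumradius 6.462 (√(r²−h²) with h=0.7 from center) (perimeter = 2·12·6.462·sin(180°/12) = 40.14 mm). Overall, the cross-section is a single solid region. Total boundary length (outer) = 40.14 mm.

40.14 mm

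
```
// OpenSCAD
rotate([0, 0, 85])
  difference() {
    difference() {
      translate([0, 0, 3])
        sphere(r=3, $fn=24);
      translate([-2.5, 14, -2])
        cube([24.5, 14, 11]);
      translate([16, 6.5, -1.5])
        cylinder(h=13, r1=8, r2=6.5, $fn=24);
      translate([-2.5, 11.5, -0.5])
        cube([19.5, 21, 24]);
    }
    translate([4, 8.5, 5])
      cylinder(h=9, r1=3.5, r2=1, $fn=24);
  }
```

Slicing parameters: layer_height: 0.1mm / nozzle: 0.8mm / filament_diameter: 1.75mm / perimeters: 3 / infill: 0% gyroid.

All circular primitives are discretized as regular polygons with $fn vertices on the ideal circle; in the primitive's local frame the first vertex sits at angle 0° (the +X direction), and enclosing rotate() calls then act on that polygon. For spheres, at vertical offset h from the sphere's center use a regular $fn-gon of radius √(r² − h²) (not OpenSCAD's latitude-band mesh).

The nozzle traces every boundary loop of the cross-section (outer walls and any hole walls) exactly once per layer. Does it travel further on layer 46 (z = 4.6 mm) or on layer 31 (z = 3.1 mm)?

Layer 46 (z = 4.6): the r=3 sphere contributes a regular 24-gon of circumradius √(3²−1.6²) = 2.538 (perimeter = 2·24·2.538·sin(180°/24) = 15.90 mm); the 24.5×14 cube at (-2.5, 14) contributes its full rectangle (perimeter 77.00 mm); the cone at (16, 6.5) (r1=8→r2=6.5) has section circumradius 7.296 here — a regular 24-gon (perimeter = 2·24·7.296·sin(180°/24) = 45.71 mm); the cube at (-2.5, 11.5) is present — its section is the full 19.5×21 rectangle (perimeter 81.00 mm); After the difference (first − rest): starting from the r=3 sphere, the 24.5×14 cube at (-2.5, 14) misses the remaining region (no effect); the cone at (16, 6.5) misses the remaining region (no effect); the 19.5×21 cube at (-2.5, 11.5) misses the remaining region (no effect) — boundary = 15.90 mm; the cone at (4, 8.5) is absent (z outside [5, 14]); Subtracting the remaining from the first: none of the subtracted shapes is present at this height, so the result so far is unchanged — boundary = 15.90 mm; (rotated 85° about Z; rotation is an isometry so areas/perimeters/island counts are preserved). So its perimeter = 15.90 mm. Layer 31 (z = 3.1): the r=3 sphere slices to a regular 24-gon of circumradius 2.998 (√(r²−h²) with h=0.1 from center) (perimeter = 2·24·2.998·sin(180°/24) = 18.79 mm); the cube at (-2.5, 14) (footprint 24.5×14) is included at this height (perimeter 77.00 mm); the cone at (16, 6.5) contributes a regular 24-gon of circumradius 7.469 (interpolated between r1=8 and r2=6.5 at t=0.354) (perimeter = 2·24·7.469·sin(180°/24) = 46.80 mm); the 19.5×21 cube at (-2.5, 11.5) contributes its full rectangle (perimeter 81.00 mm); Subtracting the remaining from the first: starting from the r=3 sphere, the 24.5×14 cube at (-2.5, 14) misses the remaining region (no effect); the cone at (16, 6.5) misses the remaining region (no effect); the 19.5×21 cube at (-2.5, 11.5) misses the remaining region (no effect) — boundary = 18.79 mm; the cone at (4, 8.5) does not reach this height (z outside [5, 14]); After the difference (first − rest): none of the subtracted shapes is present at this height, so that combined region is unchanged — boundary = 18.79 mm; (rotated 85° about Z; rotation is an isometry so areas/perimeters/island counts are preserved). So its perimeter = 18.79 mm. Layer 31 is larger (18.79 vs 15.90 mm).

layer 31 (z = 3.1 mm)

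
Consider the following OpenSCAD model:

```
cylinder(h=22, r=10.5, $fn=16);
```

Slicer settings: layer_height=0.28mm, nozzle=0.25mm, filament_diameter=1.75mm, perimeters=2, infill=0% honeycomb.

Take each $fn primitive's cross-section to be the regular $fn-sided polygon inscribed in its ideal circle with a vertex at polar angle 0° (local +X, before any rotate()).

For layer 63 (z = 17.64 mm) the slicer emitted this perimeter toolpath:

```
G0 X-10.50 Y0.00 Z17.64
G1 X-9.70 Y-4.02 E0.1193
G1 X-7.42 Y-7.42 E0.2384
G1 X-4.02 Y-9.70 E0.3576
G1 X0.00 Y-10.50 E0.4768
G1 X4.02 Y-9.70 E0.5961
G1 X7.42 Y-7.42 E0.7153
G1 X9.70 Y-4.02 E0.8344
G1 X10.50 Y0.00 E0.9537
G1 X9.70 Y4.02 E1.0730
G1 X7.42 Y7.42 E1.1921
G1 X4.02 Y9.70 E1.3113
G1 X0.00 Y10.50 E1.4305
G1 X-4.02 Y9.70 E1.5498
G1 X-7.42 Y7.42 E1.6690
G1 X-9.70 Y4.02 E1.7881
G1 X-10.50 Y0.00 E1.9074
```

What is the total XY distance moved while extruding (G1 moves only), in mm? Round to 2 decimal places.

Sum the Euclidean lengths of each G1 segment: total = 65.54 mm.

65.54 mm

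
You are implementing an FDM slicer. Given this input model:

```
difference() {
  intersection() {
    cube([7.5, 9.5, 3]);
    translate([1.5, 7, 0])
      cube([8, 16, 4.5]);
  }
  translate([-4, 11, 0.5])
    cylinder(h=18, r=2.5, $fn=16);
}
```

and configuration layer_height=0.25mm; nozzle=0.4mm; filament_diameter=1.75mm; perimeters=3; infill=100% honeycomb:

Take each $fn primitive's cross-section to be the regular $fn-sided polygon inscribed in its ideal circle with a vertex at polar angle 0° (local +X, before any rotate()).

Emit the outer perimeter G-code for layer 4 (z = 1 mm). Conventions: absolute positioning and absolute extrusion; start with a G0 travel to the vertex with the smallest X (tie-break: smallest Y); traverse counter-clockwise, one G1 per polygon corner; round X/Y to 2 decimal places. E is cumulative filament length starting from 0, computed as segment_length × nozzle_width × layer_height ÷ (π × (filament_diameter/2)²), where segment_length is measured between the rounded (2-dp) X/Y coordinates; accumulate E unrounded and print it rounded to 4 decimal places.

G0 X1.50 Y7.00 Z1.00
G1 X7.50 Y7.00 E0.2495
G1 X7.50 Y9.50 E0.3534
G1 X1.50 Y9.50 E0.6028
G1 X1.50 Y7.00 E0.7068

At z = 1 mm: the cube (footprint 7.5×9.5) is included at this height; the 8×16 cube at (1.5, 7) contributes its full rectangle; Keeping only the common overlap: the 8×16 cube at (1.5, 7) partially overlaps the 7.5×9.5 cube; clipping to the common part keeps 15.00 mm² — 1 connected region; the r=2.5 cylinder at (-4, 11) gives a regular 16-gon of circumradius 2.5 (constant along its height); Subtracting the remaining from the first: starting from that combined region, the r=2.5 cylinder at (-4, 11) misses the remaining region (no effect) — 1 connected region. The outline is a single polygon with 4 vertices. Extrusion per mm of travel: 0.4 × 0.25 / (π × 0.875²) = 0.041575. Accumulating E over each segment gives final E = 0.7068.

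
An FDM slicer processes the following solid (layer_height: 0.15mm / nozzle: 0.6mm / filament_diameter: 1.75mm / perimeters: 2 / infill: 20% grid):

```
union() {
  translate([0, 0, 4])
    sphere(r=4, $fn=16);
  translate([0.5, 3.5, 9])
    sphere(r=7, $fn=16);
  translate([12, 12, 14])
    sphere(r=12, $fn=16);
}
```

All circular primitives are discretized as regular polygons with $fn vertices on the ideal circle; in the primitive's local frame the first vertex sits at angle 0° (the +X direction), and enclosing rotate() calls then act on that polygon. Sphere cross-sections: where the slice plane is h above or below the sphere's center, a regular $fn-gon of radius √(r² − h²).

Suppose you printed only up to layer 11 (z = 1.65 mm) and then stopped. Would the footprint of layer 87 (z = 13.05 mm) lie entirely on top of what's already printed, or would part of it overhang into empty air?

Compare the two slices. At z = 1.65: the r=4 sphere contributes a regular 16-gon of circumradius √(4²−2.35²) = 3.237 (area = (16/2)·3.237²·sin(360°/16) = 32.08 mm²); the sphere at (0.5, 3.5) is not intersected at this z (|z−center|=7.350 > r=7); the sphere at (12, 12) is absent (|z−center|=12.350 > r=12); Combining (union): only the r=4 sphere is present, so the union is just that shape — area = 32.08 mm². At z = 13.05: the sphere is not intersected at this z (|z−center|=9.050 > r=4); the sphere at (0.5, 3.5): section is a regular 16-gon, circumradius = √(r²−h²) = √(7²−4.05²) = 5.709 (area = (16/2)·5.709²·sin(360°/16) = 99.80 mm²); the r=12 sphere at (12, 12) contributes a regular 16-gon of circumradius √(12²−0.95²) = 11.962 (area = (16/2)·11.962²·sin(360°/16) = 438.09 mm²); Taking the union: the regions partially overlap — summed areas 537.88 mm² minus the doubly-counted overlap 19.57 mm² gives 518.31 mm² — area = 518.31 mm². Checking containment: at z = 13.05 the cross-section extends beyond the z = 1.65 cross-section by about 491.08 mm².

part overhangs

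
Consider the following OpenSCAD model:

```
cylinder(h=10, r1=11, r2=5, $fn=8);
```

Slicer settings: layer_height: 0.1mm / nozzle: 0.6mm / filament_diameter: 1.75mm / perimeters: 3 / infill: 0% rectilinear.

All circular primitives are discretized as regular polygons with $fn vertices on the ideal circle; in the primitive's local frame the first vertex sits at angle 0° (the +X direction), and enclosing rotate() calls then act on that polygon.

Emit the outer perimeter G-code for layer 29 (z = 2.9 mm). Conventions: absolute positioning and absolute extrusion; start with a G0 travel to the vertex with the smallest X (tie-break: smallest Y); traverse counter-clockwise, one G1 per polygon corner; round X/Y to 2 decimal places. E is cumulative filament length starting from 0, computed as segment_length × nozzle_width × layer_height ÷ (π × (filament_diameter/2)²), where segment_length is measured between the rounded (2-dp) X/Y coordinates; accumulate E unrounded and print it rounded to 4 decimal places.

At z = 2.9 mm: the cone contributes a regular 8-gon of circumradius 9.260 (interpolated between r1=11 and r2=5 at t=0.290). The outline is a single polygon with 8 vertices. Extrusion per mm of travel: 0.6 × 0.1 / (π × 0.875²) = 0.024945. Accumulating E over each segment gives final E = 1.4146.

G0 X-9.26 Y0.00 Z2.90
G1 X-6.55 Y-6.55 E0.1768
G1 X0.00 Y-9.26 E0.3536
G1 X6.55 Y-6.55 E0.5305
G1 X9.26 Y0.00 E0.7073
G1 X6.55 Y6.55 E0.8841
G1 X0.00 Y9.26 E1.0609
G1 X-6.55 Y6.55 E1.2378
G1 X-9.26 Y0.00 E1.4146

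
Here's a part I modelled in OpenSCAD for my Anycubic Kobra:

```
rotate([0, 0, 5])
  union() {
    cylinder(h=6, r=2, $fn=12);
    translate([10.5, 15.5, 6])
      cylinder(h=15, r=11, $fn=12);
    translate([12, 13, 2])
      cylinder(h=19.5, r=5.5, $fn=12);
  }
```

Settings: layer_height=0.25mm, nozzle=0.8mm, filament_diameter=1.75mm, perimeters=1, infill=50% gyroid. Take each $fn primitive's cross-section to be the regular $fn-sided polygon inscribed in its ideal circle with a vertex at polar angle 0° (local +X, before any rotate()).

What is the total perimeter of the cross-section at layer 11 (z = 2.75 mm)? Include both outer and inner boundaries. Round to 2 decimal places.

46.59 mm

At z = 2.75 mm: the r=2 cylinder contributes a regular 12-gon of circumradius 2 (perimeter = 2·12·2.000·sin(180°/12) = 12.42 mm); the cylinder at (10.5, 15.5) is absent (z outside [6, 21]); the r=5.5 cylinder at (12, 13) gives a regular 12-gon of circumradius 5.5 (constant along its height) (perimeter = 2·12·5.500·sin(180°/12) = 34.16 mm); Taking the union: the 2 present regions are separate (no shared area or edge), so areas and boundary lengths simply add and each stays a separate island — boundary = 46.59 mm; (rotated 5° about Z; rotation is an isometry so areas/perimeters/island counts are preserved). Overall, the cross-section has 2 separate islands. Total boundary length (outer) = 46.59 mm.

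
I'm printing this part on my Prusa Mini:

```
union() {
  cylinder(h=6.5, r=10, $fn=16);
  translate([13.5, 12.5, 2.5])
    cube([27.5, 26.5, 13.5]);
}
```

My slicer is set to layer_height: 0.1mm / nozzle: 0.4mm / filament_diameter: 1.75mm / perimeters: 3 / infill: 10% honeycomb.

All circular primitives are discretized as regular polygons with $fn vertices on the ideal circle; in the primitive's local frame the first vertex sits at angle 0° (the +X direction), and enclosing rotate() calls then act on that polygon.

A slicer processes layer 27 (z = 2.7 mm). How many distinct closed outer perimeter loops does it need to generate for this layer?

At z = 2.7 mm: the r=10 cylinder contributes a regular 16-gon of circumradius 10; the cube at (13.5, 12.5) is present — its section is the full 27.5×26.5 rectangle; Merging all regions: the 2 present regions are separate (no shared area or edge), so areas and boundary lengths simply add and each stays a separate island — 2 connected regions. The result has 2 disconnected regions.

2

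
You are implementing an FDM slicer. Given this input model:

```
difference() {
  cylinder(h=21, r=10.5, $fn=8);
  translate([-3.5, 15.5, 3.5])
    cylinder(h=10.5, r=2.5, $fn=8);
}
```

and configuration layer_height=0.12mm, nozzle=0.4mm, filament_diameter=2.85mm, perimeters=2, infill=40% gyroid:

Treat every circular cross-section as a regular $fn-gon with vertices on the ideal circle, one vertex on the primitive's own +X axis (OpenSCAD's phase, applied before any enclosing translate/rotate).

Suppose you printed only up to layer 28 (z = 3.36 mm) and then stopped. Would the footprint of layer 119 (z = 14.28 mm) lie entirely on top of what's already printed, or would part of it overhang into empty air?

Compare the two slices. At z = 3.36: the cylinder: section is a regular 8-gon, circumradius r=10.5 (area = (8/2)·10.500²·sin(360°/8) = 311.83 mm²); the cylinder at (-3.5, 15.5) does not reach this height (z outside [3.5, 14]); Taking the first minus the rest: none of the subtracted shapes is present at this height, so the r=10.5 cylinder is unchanged — area = 311.83 mm². At z = 14.28: the cylinder: section is a regular 8-gon, circumradius r=10.5 (area = (8/2)·10.500²·sin(360°/8) = 311.83 mm²); the cylinder at (-3.5, 15.5) does not reach this height (z outside [3.5, 14]); Taking the first minus the rest: none of the subtracted shapes is present at this height, so the r=10.5 cylinder is unchanged — area = 311.83 mm². Checking containment: the cross-section at z = 14.28 is a subset of the cross-section at z = 3.36.

entirely on top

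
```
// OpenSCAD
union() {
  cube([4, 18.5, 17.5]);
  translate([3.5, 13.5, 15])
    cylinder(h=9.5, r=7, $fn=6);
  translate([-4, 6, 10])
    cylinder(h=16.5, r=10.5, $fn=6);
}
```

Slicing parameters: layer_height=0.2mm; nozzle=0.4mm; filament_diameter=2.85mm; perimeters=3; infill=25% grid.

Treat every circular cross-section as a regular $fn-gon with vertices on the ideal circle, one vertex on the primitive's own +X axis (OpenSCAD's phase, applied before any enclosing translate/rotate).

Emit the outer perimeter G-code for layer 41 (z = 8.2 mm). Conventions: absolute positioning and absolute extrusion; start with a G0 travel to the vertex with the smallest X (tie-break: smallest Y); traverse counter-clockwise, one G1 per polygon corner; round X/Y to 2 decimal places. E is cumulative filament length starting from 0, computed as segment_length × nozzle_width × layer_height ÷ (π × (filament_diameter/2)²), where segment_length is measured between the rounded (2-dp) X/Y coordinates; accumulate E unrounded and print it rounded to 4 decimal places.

At z = 8.2 mm: the 4×18.5 cube contributes its full rectangle; the cylinder at (3.5, 13.5) is not intersected at this z (z outside [15, 24.5]); the cylinder at (-4, 6) is not intersected at this z (z outside [10, 26.5]); Taking the union: only the 4×18.5 cube is present, so the union is just that shape — 1 connected region. The outline is a single polygon with 4 vertices. Extrusion per mm of travel: 0.4 × 0.2 / (π × 1.425²) = 0.012540. Accumulating E over each segment gives final E = 0.5643.

G0 X0.00 Y0.00 Z8.20
G1 X4.00 Y0.00 E0.0502
G1 X4.00 Y18.50 E0.2822
G1 X0.00 Y18.50 E0.3323
G1 X0.00 Y0.00 E0.5643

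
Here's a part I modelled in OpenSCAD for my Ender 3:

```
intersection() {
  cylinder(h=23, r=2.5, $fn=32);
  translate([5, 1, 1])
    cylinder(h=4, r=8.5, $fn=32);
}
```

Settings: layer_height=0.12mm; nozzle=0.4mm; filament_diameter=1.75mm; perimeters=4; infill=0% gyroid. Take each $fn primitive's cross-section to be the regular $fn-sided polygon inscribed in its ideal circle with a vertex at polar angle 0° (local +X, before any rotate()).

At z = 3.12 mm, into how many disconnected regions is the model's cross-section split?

1

At z = 3.12 mm: the cylinder: section is a regular 32-gon, circumradius r=2.5; the cylinder at (5, 1): section is a regular 32-gon, circumradius r=8.5; After intersecting: the r=2.5 cylinder lies inside the r=8.5 cylinder at (5, 1), so it is kept whole — 1 connected region. The result has 1 disconnected region.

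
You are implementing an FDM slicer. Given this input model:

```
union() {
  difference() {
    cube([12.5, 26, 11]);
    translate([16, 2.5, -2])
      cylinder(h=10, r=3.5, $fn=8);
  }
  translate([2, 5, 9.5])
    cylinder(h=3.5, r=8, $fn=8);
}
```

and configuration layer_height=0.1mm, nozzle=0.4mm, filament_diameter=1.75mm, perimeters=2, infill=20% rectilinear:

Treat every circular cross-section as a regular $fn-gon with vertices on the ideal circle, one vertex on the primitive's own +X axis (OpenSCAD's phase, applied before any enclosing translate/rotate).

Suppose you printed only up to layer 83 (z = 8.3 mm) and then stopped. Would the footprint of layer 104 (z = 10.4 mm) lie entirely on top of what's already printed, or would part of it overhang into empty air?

Compare the two slices. At z = 8.3: the cube (footprint 12.5×26) is included at this height (area 325.00 mm²); the cylinder at (16, 2.5) does not reach this height (z outside [-2, 8]); Subtracting the remaining from the first: none of the subtracted shapes is present at this height, so the 12.5×26 cube is unchanged — area = 325.00 mm²; the cylinder at (2, 5) is not intersected at this z (z outside [9.5, 13]); Merging all regions: only that combined region is present, so the union is just that shape — area = 325.00 mm². At z = 10.4: the 12.5×26 cube contributes its full rectangle (area 325.00 mm²); the cylinder at (16, 2.5) is not intersected at this z (z outside [-2, 8]); After the difference (first − rest): none of the subtracted shapes is present at this height, so the 12.5×26 cube is unchanged — area = 325.00 mm²; the r=8 cylinder at (2, 5) gives a regular 8-gon of circumradius 8 (constant along its height) (area = (8/2)·8.000²·sin(360°/8) = 181.02 mm²); Taking the union: the regions partially overlap — summed areas 506.02 mm² minus the doubly-counted overlap 105.25 mm² gives 400.77 mm² — area = 400.77 mm². Checking containment: at z = 10.4 the cross-section extends beyond the z = 8.3 cross-section by about 75.77 mm².

part overhangs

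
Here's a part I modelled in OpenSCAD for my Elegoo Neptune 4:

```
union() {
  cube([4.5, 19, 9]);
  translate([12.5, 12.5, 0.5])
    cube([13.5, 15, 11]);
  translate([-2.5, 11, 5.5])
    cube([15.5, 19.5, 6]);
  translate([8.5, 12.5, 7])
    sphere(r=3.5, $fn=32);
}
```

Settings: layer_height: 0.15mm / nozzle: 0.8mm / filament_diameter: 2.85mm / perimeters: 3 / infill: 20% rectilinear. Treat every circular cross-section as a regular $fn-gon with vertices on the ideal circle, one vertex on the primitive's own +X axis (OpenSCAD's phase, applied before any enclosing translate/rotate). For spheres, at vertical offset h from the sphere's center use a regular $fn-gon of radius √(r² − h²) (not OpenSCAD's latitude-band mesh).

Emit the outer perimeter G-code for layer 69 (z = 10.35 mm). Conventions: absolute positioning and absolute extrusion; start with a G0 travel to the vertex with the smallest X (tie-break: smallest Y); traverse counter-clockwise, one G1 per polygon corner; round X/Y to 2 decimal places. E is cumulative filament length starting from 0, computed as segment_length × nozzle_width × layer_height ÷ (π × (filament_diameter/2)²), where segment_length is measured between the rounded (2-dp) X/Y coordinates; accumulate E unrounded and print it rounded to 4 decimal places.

At z = 10.35 mm: the cube is absent (z outside [0, 9]); the cube at (12.5, 12.5) is present — its section is the full 13.5×15 rectangle; the cube at (-2.5, 11) is present — its section is the full 15.5×19.5 rectangle; the sphere at (8.5, 12.5): section is a regular 32-gon, circumradius = √(r²−h²) = √(3.5²−3.35²) = 1.014; Taking the union: the regions partially overlap (shared area 10.71 mm²), so overlapping operands fuse into one piece — 1 connected region. The outline is a single polygon with 8 vertices. Extrusion per mm of travel: 0.8 × 0.15 / (π × 1.425²) = 0.018811. Accumulating E over each segment gives final E = 1.8058.

G0 X-2.50 Y11.00 Z10.35
G1 X13.00 Y11.00 E0.2916
G1 X13.00 Y12.50 E0.3198
G1 X26.00 Y12.50 E0.5643
G1 X26.00 Y27.50 E0.8465
G1 X13.00 Y27.50 E1.0910
G1 X13.00 Y30.50 E1.1474
G1 X-2.50 Y30.50 E1.4390
G1 X-2.50 Y11.00 E1.8058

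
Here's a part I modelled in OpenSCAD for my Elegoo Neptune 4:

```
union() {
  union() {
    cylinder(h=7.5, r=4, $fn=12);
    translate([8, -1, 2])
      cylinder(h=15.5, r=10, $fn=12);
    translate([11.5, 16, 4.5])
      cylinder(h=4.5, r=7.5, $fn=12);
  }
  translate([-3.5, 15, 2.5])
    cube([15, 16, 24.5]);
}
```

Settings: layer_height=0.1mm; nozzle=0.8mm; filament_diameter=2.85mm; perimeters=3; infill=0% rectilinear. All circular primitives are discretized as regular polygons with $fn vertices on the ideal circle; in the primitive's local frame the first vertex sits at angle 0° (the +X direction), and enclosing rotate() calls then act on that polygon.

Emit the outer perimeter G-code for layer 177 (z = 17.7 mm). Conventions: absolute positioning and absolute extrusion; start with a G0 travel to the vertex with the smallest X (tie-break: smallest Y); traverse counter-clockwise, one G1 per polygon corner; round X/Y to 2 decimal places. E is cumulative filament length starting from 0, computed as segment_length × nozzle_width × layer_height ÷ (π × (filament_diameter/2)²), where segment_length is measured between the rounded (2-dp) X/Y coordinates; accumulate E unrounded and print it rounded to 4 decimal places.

At z = 17.7 mm: the cylinder does not reach this height (z outside [0, 7.5]); the cylinder at (8, -1) is not intersected at this z (z outside [2, 17.5]); the cylinder at (11.5, 16) is absent (z outside [4.5, 9]); Combining (union): nothing is present at this height; the cube at (-3.5, 15) is present — its section is the full 15×16 rectangle; Taking the union: only the 15×16 cube at (-3.5, 15) is present, so the union is just that shape — 1 connected region. The outline is a single polygon with 4 vertices. Extrusion per mm of travel: 0.8 × 0.1 / (π × 1.425²) = 0.012540. Accumulating E over each segment gives final E = 0.7775.

G0 X-3.50 Y15.00 Z17.70
G1 X11.50 Y15.00 E0.1881
G1 X11.50 Y31.00 E0.3888
G1 X-3.50 Y31.00 E0.5769
G1 X-3.50 Y15.00 E0.7775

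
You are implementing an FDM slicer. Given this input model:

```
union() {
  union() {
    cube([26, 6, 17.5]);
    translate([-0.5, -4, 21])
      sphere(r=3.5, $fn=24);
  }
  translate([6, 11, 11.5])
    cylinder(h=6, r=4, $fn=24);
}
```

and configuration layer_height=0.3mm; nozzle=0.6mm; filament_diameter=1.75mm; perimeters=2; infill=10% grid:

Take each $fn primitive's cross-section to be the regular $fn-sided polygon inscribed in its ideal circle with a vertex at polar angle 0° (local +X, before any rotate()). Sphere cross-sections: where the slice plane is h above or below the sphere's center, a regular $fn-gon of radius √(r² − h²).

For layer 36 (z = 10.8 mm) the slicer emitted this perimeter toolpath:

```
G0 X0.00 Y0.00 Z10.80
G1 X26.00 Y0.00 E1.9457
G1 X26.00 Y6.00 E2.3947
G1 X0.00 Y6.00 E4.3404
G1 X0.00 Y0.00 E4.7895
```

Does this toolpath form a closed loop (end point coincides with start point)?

Start point (G0): (0.00, 0.00). End point (last G1): the path returns to the start — closed.

yes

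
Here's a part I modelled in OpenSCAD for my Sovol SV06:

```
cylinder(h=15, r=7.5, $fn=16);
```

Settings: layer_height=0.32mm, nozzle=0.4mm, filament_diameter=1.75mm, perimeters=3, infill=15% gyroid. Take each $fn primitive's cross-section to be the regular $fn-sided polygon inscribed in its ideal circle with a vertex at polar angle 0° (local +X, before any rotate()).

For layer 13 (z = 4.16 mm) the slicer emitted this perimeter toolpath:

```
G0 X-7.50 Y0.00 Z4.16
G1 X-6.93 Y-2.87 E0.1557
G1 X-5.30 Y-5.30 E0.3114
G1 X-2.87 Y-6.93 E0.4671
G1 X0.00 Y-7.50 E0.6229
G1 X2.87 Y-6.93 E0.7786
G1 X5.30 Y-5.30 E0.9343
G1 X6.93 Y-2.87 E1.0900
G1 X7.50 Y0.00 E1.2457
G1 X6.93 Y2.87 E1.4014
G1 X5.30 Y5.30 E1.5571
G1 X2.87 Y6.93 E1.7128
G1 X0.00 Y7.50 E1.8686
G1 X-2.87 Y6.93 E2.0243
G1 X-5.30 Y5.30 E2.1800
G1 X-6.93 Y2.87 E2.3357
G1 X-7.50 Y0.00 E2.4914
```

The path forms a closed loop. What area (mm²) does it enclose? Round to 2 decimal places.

Apply the shoelace formula to the sequence of (X, Y) vertices; enclosed area = 172.17 mm².

172.17 mm²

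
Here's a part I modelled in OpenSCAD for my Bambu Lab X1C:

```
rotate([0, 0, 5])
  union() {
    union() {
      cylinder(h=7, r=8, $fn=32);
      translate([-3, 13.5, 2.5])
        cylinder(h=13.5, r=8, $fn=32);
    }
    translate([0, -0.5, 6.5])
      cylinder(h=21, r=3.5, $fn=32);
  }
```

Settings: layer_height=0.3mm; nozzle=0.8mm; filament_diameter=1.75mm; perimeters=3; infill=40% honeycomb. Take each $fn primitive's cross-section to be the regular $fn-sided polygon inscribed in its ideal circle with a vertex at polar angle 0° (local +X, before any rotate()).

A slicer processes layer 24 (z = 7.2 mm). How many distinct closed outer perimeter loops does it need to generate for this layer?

2

At z = 7.2 mm: the cylinder is absent (z outside [0, 7]); the r=8 cylinder at (-3, 13.5) gives a regular 32-gon of circumradius 8 (constant along its height); Merging all regions: only the r=8 cylinder at (-3, 13.5) is present, so the union is just that shape — 1 connected region; the r=3.5 cylinder at (0, -0.5) contributes a regular 32-gon of circumradius 3.5; Combining (union): the 2 present regions are separate (no shared area or edge), so areas and boundary lengths simply add and each stays a separate island — 2 connected regions; (whole slice rotated 5° about Z — lengths, areas and connectivity unchanged). The result has 2 disconnected regions.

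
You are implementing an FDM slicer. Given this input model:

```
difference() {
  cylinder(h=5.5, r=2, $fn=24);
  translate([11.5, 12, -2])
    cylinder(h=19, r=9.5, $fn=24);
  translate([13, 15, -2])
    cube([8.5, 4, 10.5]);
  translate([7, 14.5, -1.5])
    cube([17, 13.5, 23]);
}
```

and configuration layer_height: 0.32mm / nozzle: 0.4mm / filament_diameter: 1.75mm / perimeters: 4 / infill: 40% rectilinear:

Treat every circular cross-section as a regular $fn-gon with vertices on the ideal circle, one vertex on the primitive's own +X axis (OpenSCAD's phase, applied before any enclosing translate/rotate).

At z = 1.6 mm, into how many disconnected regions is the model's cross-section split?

At z = 1.6 mm: the r=2 cylinder gives a regular 24-gon of circumradius 2 (constant along its height); the r=9.5 cylinder at (11.5, 12) gives a regular 24-gon of circumradius 9.5 (constant along its height); the 8.5×4 cube at (13, 15) contributes its full rectangle; the 17×13.5 cube at (7, 14.5) contributes its full rectangle; Taking the first minus the rest: starting from the r=2 cylinder, the r=9.5 cylinder at (11.5, 12) misses the remaining region (no effect); the 8.5×4 cube at (13, 15) misses the remaining region (no effect); the 17×13.5 cube at (7, 14.5) misses the remaining region (no effect) — 1 connected region. The result has 1 disconnected region.

1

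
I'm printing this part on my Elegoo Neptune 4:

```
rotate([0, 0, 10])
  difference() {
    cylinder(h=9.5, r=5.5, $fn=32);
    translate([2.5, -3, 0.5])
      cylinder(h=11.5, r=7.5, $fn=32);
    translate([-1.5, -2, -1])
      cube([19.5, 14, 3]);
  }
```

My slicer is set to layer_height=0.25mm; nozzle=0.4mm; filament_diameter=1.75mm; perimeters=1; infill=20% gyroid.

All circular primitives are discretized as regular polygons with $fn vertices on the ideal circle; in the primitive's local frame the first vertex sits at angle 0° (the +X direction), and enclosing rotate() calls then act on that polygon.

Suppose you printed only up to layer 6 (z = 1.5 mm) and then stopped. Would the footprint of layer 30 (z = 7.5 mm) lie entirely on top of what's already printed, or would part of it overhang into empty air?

part overhangs

Compare the two slices. At z = 1.5: the cylinder: section is a regular 32-gon, circumradius r=5.5 (area = (32/2)·5.500²·sin(360°/32) = 94.42 mm²); the r=7.5 cylinder at (2.5, -3) contributes a regular 32-gon of circumradius 7.5 (area = (32/2)·7.500²·sin(360°/32) = 175.58 mm²); the cube at (-1.5, -2) is present — its section is the full 19.5×14 rectangle (area 273.00 mm²); Taking the first minus the rest: starting from the r=5.5 cylinder (94.42 mm²), the r=7.5 cylinder at (2.5, -3) partially overlaps it — only the 78.14 mm² overlap (of its 175.58 mm²) is removed, clipping the outline; the 19.5×14 cube at (-1.5, -2) partially overlaps it — only the 5.08 mm² overlap (of its 273.00 mm²) is removed, clipping the outline — area = 11.20 mm²; (rotated 10° about Z; rotation is an isometry so areas/perimeters/island counts are preserved). At z = 7.5: the r=5.5 cylinder contributes a regular 32-gon of circumradius 5.5 (area = (32/2)·5.500²·sin(360°/32) = 94.42 mm²); the r=7.5 cylinder at (2.5, -3) contributes a regular 32-gon of circumradius 7.5 (area = (32/2)·7.500²·sin(360°/32) = 175.58 mm²); the cube at (-1.5, -2) is absent (z outside [-1, 2]); After the difference (first − rest): starting from the r=5.5 cylinder (94.42 mm²), the r=7.5 cylinder at (2.5, -3) partially overlaps it — only the 78.14 mm² overlap (of its 175.58 mm²) is removed, clipping the outline — area = 16.28 mm²; (whole slice rotated 10° about Z — lengths, areas and connectivity unchanged). Checking containment: at z = 7.5 the cross-section extends beyond the z = 1.5 cross-section by about 5.08 mm².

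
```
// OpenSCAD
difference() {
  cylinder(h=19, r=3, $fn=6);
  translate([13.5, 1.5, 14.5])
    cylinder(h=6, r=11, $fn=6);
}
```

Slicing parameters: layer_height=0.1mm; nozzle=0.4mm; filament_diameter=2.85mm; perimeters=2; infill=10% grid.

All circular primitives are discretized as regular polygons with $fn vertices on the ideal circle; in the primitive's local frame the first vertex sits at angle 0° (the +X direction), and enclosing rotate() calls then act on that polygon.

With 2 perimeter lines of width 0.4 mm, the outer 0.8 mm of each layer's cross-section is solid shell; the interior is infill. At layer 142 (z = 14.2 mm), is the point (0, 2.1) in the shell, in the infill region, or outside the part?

shell

At z = 14.2 mm: the r=3 cylinder gives a regular 6-gon of circumradius 3 (constant along its height); the cylinder at (13.5, 1.5) is absent (z outside [14.5, 20.5]); Taking the first minus the rest: none of the subtracted shapes is present at this height, so the r=3 cylinder is unchanged — 1 connected region. Overall, the cross-section is a single solid region. The nearest boundary edge runs (1.50, 2.60)→(-1.50, 2.60); distance from the point to it = 0.50 mm. The point is inside the cross-section, 0.50 mm from the nearest boundary — within the 0.8 mm shell band (2 × 0.4).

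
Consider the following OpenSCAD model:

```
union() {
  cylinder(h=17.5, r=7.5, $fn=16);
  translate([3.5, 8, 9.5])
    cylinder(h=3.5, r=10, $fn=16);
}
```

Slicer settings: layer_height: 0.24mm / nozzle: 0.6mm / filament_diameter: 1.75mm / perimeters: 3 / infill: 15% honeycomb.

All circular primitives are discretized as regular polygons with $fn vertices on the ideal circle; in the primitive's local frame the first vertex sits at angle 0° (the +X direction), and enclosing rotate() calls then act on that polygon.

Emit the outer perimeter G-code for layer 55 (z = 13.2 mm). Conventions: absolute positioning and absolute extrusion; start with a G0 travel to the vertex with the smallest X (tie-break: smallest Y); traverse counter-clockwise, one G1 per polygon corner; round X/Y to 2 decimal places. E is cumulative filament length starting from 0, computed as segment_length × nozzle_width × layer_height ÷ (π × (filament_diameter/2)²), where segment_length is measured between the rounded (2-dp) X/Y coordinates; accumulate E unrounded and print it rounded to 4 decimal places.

At z = 13.2 mm: the r=7.5 cylinder contributes a regular 16-gon of circumradius 7.5; the cylinder at (3.5, 8) does not reach this height (z outside [9.5, 13]); Merging all regions: only the r=7.5 cylinder is present, so the union is just that shape — 1 connected region. The outline is a single polygon with 16 vertices. Extrusion per mm of travel: 0.6 × 0.24 / (π × 0.875²) = 0.059868. Accumulating E over each segment gives final E = 2.8028.

G0 X-7.50 Y0.00 Z13.20
G1 X-6.93 Y-2.87 E0.1752
G1 X-5.30 Y-5.30 E0.3504
G1 X-2.87 Y-6.93 E0.5255
G1 X0.00 Y-7.50 E0.7007
G1 X2.87 Y-6.93 E0.8759
G1 X5.30 Y-5.30 E1.0511
G1 X6.93 Y-2.87 E1.2262
G1 X7.50 Y0.00 E1.4014
G1 X6.93 Y2.87 E1.5766
G1 X5.30 Y5.30 E1.7518
G1 X2.87 Y6.93 E1.9270
G1 X0.00 Y7.50 E2.1021
G1 X-2.87 Y6.93 E2.2773
G1 X-5.30 Y5.30 E2.4525
G1 X-6.93 Y2.87 E2.6277
G1 X-7.50 Y0.00 E2.8028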